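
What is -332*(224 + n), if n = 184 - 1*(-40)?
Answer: -148736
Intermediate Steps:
n = 224 (n = 184 + 40 = 224)
-332*(224 + n) = -332*(224 + 224) = -332*448 = -148736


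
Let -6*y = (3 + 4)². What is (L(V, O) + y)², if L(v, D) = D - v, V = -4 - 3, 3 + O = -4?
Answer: 2401/36 ≈ 66.694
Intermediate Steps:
O = -7 (O = -3 - 4 = -7)
V = -7
y = -49/6 (y = -(3 + 4)²/6 = -⅙*7² = -⅙*49 = -49/6 ≈ -8.1667)
(L(V, O) + y)² = ((-7 - 1*(-7)) - 49/6)² = ((-7 + 7) - 49/6)² = (0 - 49/6)² = (-49/6)² = 2401/36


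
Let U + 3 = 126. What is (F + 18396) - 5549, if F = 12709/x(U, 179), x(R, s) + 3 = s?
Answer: 2273781/176 ≈ 12919.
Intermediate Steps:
U = 123 (U = -3 + 126 = 123)
x(R, s) = -3 + s
F = 12709/176 (F = 12709/(-3 + 179) = 12709/176 ≈ 72.210)
(F + 18396) - 5549 = (12709/176 + 18396) - 5549 = 3250405/176 - 5549 = 2273781/176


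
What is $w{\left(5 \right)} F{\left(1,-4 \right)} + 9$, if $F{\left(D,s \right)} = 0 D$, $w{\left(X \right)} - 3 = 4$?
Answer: $9$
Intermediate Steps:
$w{\left(X \right)} = 7$ ($w{\left(X \right)} = 3 + 4 = 7$)
$F{\left(D,s \right)} = 0$
$w{\left(5 \right)} F{\left(1,-4 \right)} + 9 = 7 \cdot 0 + 9 = 0 + 9 = 9$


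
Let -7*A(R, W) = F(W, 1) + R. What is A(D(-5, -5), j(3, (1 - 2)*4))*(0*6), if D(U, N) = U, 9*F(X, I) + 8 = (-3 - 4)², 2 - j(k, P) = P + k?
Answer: 0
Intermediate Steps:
j(k, P) = 2 - P - k (j(k, P) = 2 - (P + k) = 2 + (-P - k) = 2 - P - k)
F(X, I) = 41/9 (F(X, I) = -8/9 + (-3 - 4)²/9 = -8/9 + (⅑)*(-7)² = -8/9 + (⅑)*49 = -8/9 + 49/9 = 41/9)
A(R, W) = -41/63 - R/7 (A(R, W) = -(41/9 + R)/7 = -41/63 - R/7)
A(D(-5, -5), j(3, (1 - 2)*4))*(0*6) = (-41/63 - ⅐*(-5))*(0*6) = (-41/63 + 5/7)*0 = (4/63)*0 = 0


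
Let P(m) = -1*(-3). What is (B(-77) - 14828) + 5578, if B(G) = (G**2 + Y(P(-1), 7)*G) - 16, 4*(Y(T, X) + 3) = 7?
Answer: -12963/4 ≈ -3240.8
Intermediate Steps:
P(m) = 3
Y(T, X) = -5/4 (Y(T, X) = -3 + (1/4)*7 = -3 + 7/4 = -5/4)
B(G) = -16 + G**2 - 5*G/4 (B(G) = (G**2 - 5*G/4) - 16 = -16 + G**2 - 5*G/4)
(B(-77) - 14828) + 5578 = ((-16 + (-77)**2 - 5/4*(-77)) - 14828) + 5578 = ((-16 + 5929 + 385/4) - 14828) + 5578 = (24037/4 - 14828) + 5578 = -35275/4 + 5578 = -12963/4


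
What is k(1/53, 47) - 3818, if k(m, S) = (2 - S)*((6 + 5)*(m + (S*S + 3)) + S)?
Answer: -58346764/53 ≈ -1.1009e+6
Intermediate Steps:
k(m, S) = (2 - S)*(33 + S + 11*m + 11*S²) (k(m, S) = (2 - S)*(11*(m + (S² + 3)) + S) = (2 - S)*(11*(m + (3 + S²)) + S) = (2 - S)*(11*(3 + m + S²) + S) = (2 - S)*((33 + 11*m + 11*S²) + S) = (2 - S)*(33 + S + 11*m + 11*S²))
k(1/53, 47) - 3818 = (66 - 31*47 - 11*47³ + 21*47² + 22/53 - 11*47/53) - 3818 = (66 - 1457 - 11*103823 + 21*2209 + 22*(1/53) - 11*47*1/53) - 3818 = (66 - 1457 - 1142053 + 46389 + 22/53 - 517/53) - 3818 = -58144410/53 - 3818 = -58346764/53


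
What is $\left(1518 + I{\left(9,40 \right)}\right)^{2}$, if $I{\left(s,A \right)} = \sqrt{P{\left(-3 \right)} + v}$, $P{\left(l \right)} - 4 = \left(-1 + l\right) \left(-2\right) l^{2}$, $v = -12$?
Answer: $2328676$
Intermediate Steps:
$P{\left(l \right)} = 4 + l^{2} \left(2 - 2 l\right)$ ($P{\left(l \right)} = 4 + \left(-1 + l\right) \left(-2\right) l^{2} = 4 + \left(2 - 2 l\right) l^{2} = 4 + l^{2} \left(2 - 2 l\right)$)
$I{\left(s,A \right)} = 8$ ($I{\left(s,A \right)} = \sqrt{\left(4 - 2 \left(-3\right)^{3} + 2 \left(-3\right)^{2}\right) - 12} = \sqrt{\left(4 - -54 + 2 \cdot 9\right) - 12} = \sqrt{\left(4 + 54 + 18\right) - 12} = \sqrt{76 - 12} = \sqrt{64} = 8$)
$\left(1518 + I{\left(9,40 \right)}\right)^{2} = \left(1518 + 8\right)^{2} = 1526^{2} = 2328676$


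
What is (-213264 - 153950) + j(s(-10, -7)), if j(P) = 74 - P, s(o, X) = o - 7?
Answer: -367123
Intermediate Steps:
s(o, X) = -7 + o
(-213264 - 153950) + j(s(-10, -7)) = (-213264 - 153950) + (74 - (-7 - 10)) = -367214 + (74 - 1*(-17)) = -367214 + (74 + 17) = -367214 + 91 = -367123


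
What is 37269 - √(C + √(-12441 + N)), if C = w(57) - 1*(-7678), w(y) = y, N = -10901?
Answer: 37269 - √(7735 + I*√23342) ≈ 37181.0 - 0.86854*I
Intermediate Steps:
C = 7735 (C = 57 - 1*(-7678) = 57 + 7678 = 7735)
37269 - √(C + √(-12441 + N)) = 37269 - √(7735 + √(-12441 - 10901)) = 37269 - √(7735 + √(-23342)) = 37269 - √(7735 + I*√23342)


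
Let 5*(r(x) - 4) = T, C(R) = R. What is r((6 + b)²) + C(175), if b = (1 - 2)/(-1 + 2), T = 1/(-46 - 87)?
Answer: 119034/665 ≈ 179.00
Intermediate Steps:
T = -1/133 (T = 1/(-133) = -1/133 ≈ -0.0075188)
b = -1 (b = -1/1 = -1*1 = -1)
r(x) = 2659/665 (r(x) = 4 + (⅕)*(-1/133) = 4 - 1/665 = 2659/665)
r((6 + b)²) + C(175) = 2659/665 + 175 = 119034/665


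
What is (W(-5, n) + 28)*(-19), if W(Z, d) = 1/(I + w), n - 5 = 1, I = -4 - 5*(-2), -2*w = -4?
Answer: -4275/8 ≈ -534.38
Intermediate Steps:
w = 2 (w = -1/2*(-4) = 2)
I = 6 (I = -4 + 10 = 6)
n = 6 (n = 5 + 1 = 6)
W(Z, d) = 1/8 (W(Z, d) = 1/(6 + 2) = 1/8)
(W(-5, n) + 28)*(-19) = (1/8 + 28)*(-19) = (225/8)*(-19) = -4275/8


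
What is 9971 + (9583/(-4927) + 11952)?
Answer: 108005038/4927 ≈ 21921.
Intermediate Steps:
9971 + (9583/(-4927) + 11952) = 9971 + (9583*(-1/4927) + 11952) = 9971 + (-9583/4927 + 11952) = 9971 + 58877921/4927 = 108005038/4927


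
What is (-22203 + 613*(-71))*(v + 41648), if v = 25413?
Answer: -4407651286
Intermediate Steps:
(-22203 + 613*(-71))*(v + 41648) = (-22203 + 613*(-71))*(25413 + 41648) = (-22203 - 43523)*67061 = -65726*67061 = -4407651286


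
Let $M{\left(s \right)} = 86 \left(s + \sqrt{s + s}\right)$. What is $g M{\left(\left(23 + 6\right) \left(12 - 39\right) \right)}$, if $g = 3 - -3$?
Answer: $-404028 + 1548 i \sqrt{174} \approx -4.0403 \cdot 10^{5} + 20420.0 i$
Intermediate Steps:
$g = 6$ ($g = 3 + 3 = 6$)
$M{\left(s \right)} = 86 s + 86 \sqrt{2} \sqrt{s}$ ($M{\left(s \right)} = 86 \left(s + \sqrt{2 s}\right) = 86 \left(s + \sqrt{2} \sqrt{s}\right) = 86 s + 86 \sqrt{2} \sqrt{s}$)
$g M{\left(\left(23 + 6\right) \left(12 - 39\right) \right)} = 6 \left(86 \left(23 + 6\right) \left(12 - 39\right) + 86 \sqrt{2} \sqrt{\left(23 + 6\right) \left(12 - 39\right)}\right) = 6 \left(86 \cdot 29 \left(-27\right) + 86 \sqrt{2} \sqrt{29 \left(-27\right)}\right) = 6 \left(86 \left(-783\right) + 86 \sqrt{2} \sqrt{-783}\right) = 6 \left(-67338 + 86 \sqrt{2} \cdot 3 i \sqrt{87}\right) = 6 \left(-67338 + 258 i \sqrt{174}\right) = -404028 + 1548 i \sqrt{174}$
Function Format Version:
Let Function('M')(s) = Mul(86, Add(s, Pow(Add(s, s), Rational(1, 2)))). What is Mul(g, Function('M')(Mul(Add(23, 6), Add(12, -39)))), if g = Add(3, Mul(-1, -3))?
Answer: Add(-404028, Mul(1548, I, Pow(174, Rational(1, 2)))) ≈ Add(-4.0403e+5, Mul(20420., I))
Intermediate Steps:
g = 6 (g = Add(3, 3) = 6)
Function('M')(s) = Add(Mul(86, s), Mul(86, Pow(2, Rational(1, 2)), Pow(s, Rational(1, 2)))) (Function('M')(s) = Mul(86, Add(s, Pow(Mul(2, s), Rational(1, 2)))) = Mul(86, Add(s, Mul(Pow(2, Rational(1, 2)), Pow(s, Rational(1, 2))))) = Add(Mul(86, s), Mul(86, Pow(2, Rational(1, 2)), Pow(s, Rational(1, 2)))))
Mul(g, Function('M')(Mul(Add(23, 6), Add(12, -39)))) = Mul(6, Add(Mul(86, Mul(Add(23, 6), Add(12, -39))), Mul(86, Pow(2, Rational(1, 2)), Pow(Mul(Add(23, 6), Add(12, -39)), Rational(1, 2))))) = Mul(6, Add(Mul(86, Mul(29, -27)), Mul(86, Pow(2, Rational(1, 2)), Pow(Mul(29, -27), Rational(1, 2))))) = Mul(6, Add(Mul(86, -783), Mul(86, Pow(2, Rational(1, 2)), Pow(-783, Rational(1, 2))))) = Mul(6, Add(-67338, Mul(86, Pow(2, Rational(1, 2)), Mul(3, I, Pow(87, Rational(1, 2)))))) = Mul(6, Add(-67338, Mul(258, I, Pow(174, Rational(1, 2))))) = Add(-404028, Mul(1548, I, Pow(174, Rational(1, 2))))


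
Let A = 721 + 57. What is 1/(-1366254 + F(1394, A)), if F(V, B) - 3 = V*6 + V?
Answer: -1/1356493 ≈ -7.3720e-7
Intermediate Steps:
A = 778
F(V, B) = 3 + 7*V (F(V, B) = 3 + (V*6 + V) = 3 + (6*V + V) = 3 + 7*V)
1/(-1366254 + F(1394, A)) = 1/(-1366254 + (3 + 7*1394)) = 1/(-1366254 + (3 + 9758)) = 1/(-1366254 + 9761) = 1/(-1356493) = -1/1356493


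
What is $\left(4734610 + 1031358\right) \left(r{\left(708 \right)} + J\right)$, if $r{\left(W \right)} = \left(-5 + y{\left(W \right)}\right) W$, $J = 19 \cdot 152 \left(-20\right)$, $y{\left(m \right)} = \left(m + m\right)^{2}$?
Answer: $8184897369980864$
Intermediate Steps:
$y{\left(m \right)} = 4 m^{2}$ ($y{\left(m \right)} = \left(2 m\right)^{2} = 4 m^{2}$)
$J = -57760$ ($J = 2888 \left(-20\right) = -57760$)
$r{\left(W \right)} = W \left(-5 + 4 W^{2}\right)$ ($r{\left(W \right)} = \left(-5 + 4 W^{2}\right) W = W \left(-5 + 4 W^{2}\right)$)
$\left(4734610 + 1031358\right) \left(r{\left(708 \right)} + J\right) = \left(4734610 + 1031358\right) \left(708 \left(-5 + 4 \cdot 708^{2}\right) - 57760\right) = 5765968 \left(708 \left(-5 + 4 \cdot 501264\right) - 57760\right) = 5765968 \left(708 \left(-5 + 2005056\right) - 57760\right) = 5765968 \left(708 \cdot 2005051 - 57760\right) = 5765968 \left(1419576108 - 57760\right) = 5765968 \cdot 1419518348 = 8184897369980864$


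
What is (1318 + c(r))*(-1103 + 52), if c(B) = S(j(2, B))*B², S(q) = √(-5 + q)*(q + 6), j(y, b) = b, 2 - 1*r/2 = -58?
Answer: -1385218 - 1906934400*√115 ≈ -2.0451e+10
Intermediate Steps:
r = 120 (r = 4 - 2*(-58) = 4 + 116 = 120)
S(q) = √(-5 + q)*(6 + q)
c(B) = B²*√(-5 + B)*(6 + B) (c(B) = (√(-5 + B)*(6 + B))*B² = B²*√(-5 + B)*(6 + B))
(1318 + c(r))*(-1103 + 52) = (1318 + 120²*√(-5 + 120)*(6 + 120))*(-1103 + 52) = (1318 + 14400*√115*126)*(-1051) = (1318 + 1814400*√115)*(-1051) = -1385218 - 1906934400*√115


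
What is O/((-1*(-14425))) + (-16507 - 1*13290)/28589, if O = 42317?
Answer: 779978988/412396325 ≈ 1.8913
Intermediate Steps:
O/((-1*(-14425))) + (-16507 - 1*13290)/28589 = 42317/((-1*(-14425))) + (-16507 - 1*13290)/28589 = 42317/14425 + (-16507 - 13290)*(1/28589) = 42317*(1/14425) - 29797*1/28589 = 42317/14425 - 29797/28589 = 779978988/412396325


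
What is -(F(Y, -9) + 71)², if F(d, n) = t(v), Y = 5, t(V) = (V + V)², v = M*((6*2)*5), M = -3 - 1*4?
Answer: -497971560241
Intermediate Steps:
M = -7 (M = -3 - 4 = -7)
v = -420 (v = -7*6*2*5 = -84*5 = -7*60 = -420)
t(V) = 4*V² (t(V) = (2*V)² = 4*V²)
F(d, n) = 705600 (F(d, n) = 4*(-420)² = 4*176400 = 705600)
-(F(Y, -9) + 71)² = -(705600 + 71)² = -1*705671² = -1*497971560241 = -497971560241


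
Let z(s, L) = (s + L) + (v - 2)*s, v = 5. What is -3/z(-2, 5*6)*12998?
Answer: -19497/11 ≈ -1772.5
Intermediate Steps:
z(s, L) = L + 4*s (z(s, L) = (s + L) + (5 - 2)*s = (L + s) + 3*s = L + 4*s)
-3/z(-2, 5*6)*12998 = -3/(5*6 + 4*(-2))*12998 = -3/(30 - 8)*12998 = -3/22*12998 = -19497/11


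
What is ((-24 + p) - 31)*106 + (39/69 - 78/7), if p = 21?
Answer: -581947/161 ≈ -3614.6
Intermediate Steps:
((-24 + p) - 31)*106 + (39/69 - 78/7) = ((-24 + 21) - 31)*106 + (39/69 - 78/7) = (-3 - 31)*106 + (39*(1/69) - 78*1/7) = -34*106 + (13/23 - 78/7) = -3604 - 1703/161 = -581947/161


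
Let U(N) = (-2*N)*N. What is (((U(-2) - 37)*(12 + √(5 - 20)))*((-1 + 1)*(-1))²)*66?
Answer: 0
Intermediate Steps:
U(N) = -2*N²
(((U(-2) - 37)*(12 + √(5 - 20)))*((-1 + 1)*(-1))²)*66 = (((-2*(-2)² - 37)*(12 + √(5 - 20)))*((-1 + 1)*(-1))²)*66 = (((-2*4 - 37)*(12 + √(-15)))*(0*(-1))²)*66 = (((-8 - 37)*(12 + I*√15))*0²)*66 = (-45*(12 + I*√15)*0)*66 = ((-540 - 45*I*√15)*0)*66 = 0*66 = 0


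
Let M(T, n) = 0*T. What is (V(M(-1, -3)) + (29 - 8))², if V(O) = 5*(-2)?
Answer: 121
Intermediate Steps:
M(T, n) = 0
V(O) = -10
(V(M(-1, -3)) + (29 - 8))² = (-10 + (29 - 8))² = (-10 + 21)² = 11² = 121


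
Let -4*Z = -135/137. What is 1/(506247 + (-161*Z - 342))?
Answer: 548/277214205 ≈ 1.9768e-6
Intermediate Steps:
Z = 135/548 (Z = -(-135)/(4*137) = -1/4*(-135/137) = 135/548 ≈ 0.24635)
1/(506247 + (-161*Z - 342)) = 1/(506247 + (-161*135/548 - 342)) = 1/(506247 + (-21735/548 - 342)) = 1/(506247 - 209151/548) = 1/(277214205/548) = 548/277214205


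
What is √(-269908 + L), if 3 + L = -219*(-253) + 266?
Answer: I*√214238 ≈ 462.86*I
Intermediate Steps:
L = 55670 (L = -3 + (-219*(-253) + 266) = -3 + (55407 + 266) = -3 + 55673 = 55670)
√(-269908 + L) = √(-269908 + 55670) = √(-214238) = I*√214238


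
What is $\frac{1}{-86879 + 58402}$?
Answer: $- \frac{1}{28477} \approx -3.5116 \cdot 10^{-5}$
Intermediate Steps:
$\frac{1}{-86879 + 58402} = \frac{1}{-28477} = - \frac{1}{28477}$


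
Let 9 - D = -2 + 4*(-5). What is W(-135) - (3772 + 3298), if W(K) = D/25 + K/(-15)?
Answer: -176494/25 ≈ -7059.8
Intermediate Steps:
D = 31 (D = 9 - (-2 + 4*(-5)) = 9 - (-2 - 20) = 9 - 1*(-22) = 9 + 22 = 31)
W(K) = 31/25 - K/15 (W(K) = 31/25 + K/(-15) = 31*(1/25) + K*(-1/15) = 31/25 - K/15)
W(-135) - (3772 + 3298) = (31/25 - 1/15*(-135)) - (3772 + 3298) = (31/25 + 9) - 1*7070 = 256/25 - 7070 = -176494/25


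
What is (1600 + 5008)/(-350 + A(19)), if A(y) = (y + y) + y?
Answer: -6608/293 ≈ -22.553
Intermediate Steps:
A(y) = 3*y (A(y) = 2*y + y = 3*y)
(1600 + 5008)/(-350 + A(19)) = (1600 + 5008)/(-350 + 3*19) = 6608/(-350 + 57) = 6608/(-293) = 6608*(-1/293) = -6608/293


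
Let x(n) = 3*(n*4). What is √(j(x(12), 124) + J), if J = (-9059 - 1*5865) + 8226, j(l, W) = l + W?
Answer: I*√6430 ≈ 80.187*I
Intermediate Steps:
x(n) = 12*n (x(n) = 3*(4*n) = 12*n)
j(l, W) = W + l
J = -6698 (J = (-9059 - 5865) + 8226 = -14924 + 8226 = -6698)
√(j(x(12), 124) + J) = √((124 + 12*12) - 6698) = √((124 + 144) - 6698) = √(268 - 6698) = √(-6430) = I*√6430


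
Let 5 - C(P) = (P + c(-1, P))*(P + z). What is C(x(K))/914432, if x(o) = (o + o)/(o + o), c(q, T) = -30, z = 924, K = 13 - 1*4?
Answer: 13415/457216 ≈ 0.029341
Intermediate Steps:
K = 9 (K = 13 - 4 = 9)
x(o) = 1 (x(o) = (2*o)/((2*o)) = (2*o)*(1/(2*o)) = 1)
C(P) = 5 - (-30 + P)*(924 + P) (C(P) = 5 - (P - 30)*(P + 924) = 5 - (-30 + P)*(924 + P))
C(x(K))/914432 = (27725 - 1*1**2 - 894*1)/914432 = (27725 - 1*1 - 894)*(1/914432) = (27725 - 1 - 894)*(1/914432) = 26830*(1/914432) = 13415/457216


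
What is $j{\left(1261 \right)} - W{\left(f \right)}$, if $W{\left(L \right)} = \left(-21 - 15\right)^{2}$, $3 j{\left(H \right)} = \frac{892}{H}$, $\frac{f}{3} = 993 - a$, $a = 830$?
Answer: $- \frac{4901876}{3783} \approx -1295.8$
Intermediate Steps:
$f = 489$ ($f = 3 \left(993 - 830\right) = 3 \cdot 163 = 489$)
$j{\left(H \right)} = \frac{892}{3 H}$ ($j{\left(H \right)} = \frac{892 \frac{1}{H}}{3} = \frac{892}{3 H}$)
$W{\left(L \right)} = 1296$ ($W{\left(L \right)} = \left(-36\right)^{2} = 1296$)
$j{\left(1261 \right)} - W{\left(f \right)} = \frac{892}{3 \cdot 1261} - 1296 = \frac{892}{3} \cdot \frac{1}{1261} - 1296 = \frac{892}{3783} - 1296 = - \frac{4901876}{3783}$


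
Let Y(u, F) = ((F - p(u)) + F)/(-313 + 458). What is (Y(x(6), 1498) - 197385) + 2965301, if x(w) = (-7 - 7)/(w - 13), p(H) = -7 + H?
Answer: 401350821/145 ≈ 2.7679e+6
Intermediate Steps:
x(w) = -14/(-13 + w)
Y(u, F) = 7/145 - u/145 + 2*F/145 (Y(u, F) = ((F - (-7 + u)) + F)/(-313 + 458) = ((F + (7 - u)) + F)/145 = ((7 + F - u) + F)*(1/145) = (7 - u + 2*F)*(1/145) = 7/145 - u/145 + 2*F/145)
(Y(x(6), 1498) - 197385) + 2965301 = ((7/145 - (-14)/(145*(-13 + 6)) + (2/145)*1498) - 197385) + 2965301 = ((7/145 - (-14)/(145*(-7)) + 2996/145) - 197385) + 2965301 = ((7/145 - (-14)*(-1)/(145*7) + 2996/145) - 197385) + 2965301 = ((7/145 - 1/145*2 + 2996/145) - 197385) + 2965301 = ((7/145 - 2/145 + 2996/145) - 197385) + 2965301 = (3001/145 - 197385) + 2965301 = -28617824/145 + 2965301 = 401350821/145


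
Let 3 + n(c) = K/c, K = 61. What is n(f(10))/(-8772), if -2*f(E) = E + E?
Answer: 91/87720 ≈ 0.0010374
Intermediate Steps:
f(E) = -E (f(E) = -(E + E)/2 = -E)
n(c) = -3 + 61/c
n(f(10))/(-8772) = (-3 + 61/((-1*10)))/(-8772) = (-3 + 61/(-10))*(-1/8772) = (-3 + 61*(-1/10))*(-1/8772) = (-3 - 61/10)*(-1/8772) = -91/10*(-1/8772) = 91/87720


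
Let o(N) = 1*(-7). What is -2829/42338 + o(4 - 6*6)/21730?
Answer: -15442634/230001185 ≈ -0.067142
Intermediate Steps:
o(N) = -7
-2829/42338 + o(4 - 6*6)/21730 = -2829/42338 - 7/21730 = -15442634/230001185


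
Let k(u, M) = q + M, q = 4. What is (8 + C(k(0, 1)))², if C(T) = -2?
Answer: 36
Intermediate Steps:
k(u, M) = 4 + M
(8 + C(k(0, 1)))² = (8 - 2)² = 6² = 36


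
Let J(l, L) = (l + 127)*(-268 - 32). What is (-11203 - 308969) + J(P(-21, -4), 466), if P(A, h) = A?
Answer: -351972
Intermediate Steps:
J(l, L) = -38100 - 300*l (J(l, L) = (127 + l)*(-300) = -38100 - 300*l)
(-11203 - 308969) + J(P(-21, -4), 466) = (-11203 - 308969) + (-38100 - 300*(-21)) = -320172 + (-38100 + 6300) = -320172 - 31800 = -351972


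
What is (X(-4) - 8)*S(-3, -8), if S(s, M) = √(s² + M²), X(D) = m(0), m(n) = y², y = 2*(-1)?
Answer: -4*√73 ≈ -34.176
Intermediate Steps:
y = -2
m(n) = 4 (m(n) = (-2)² = 4)
X(D) = 4
S(s, M) = √(M² + s²)
(X(-4) - 8)*S(-3, -8) = (4 - 8)*√((-8)² + (-3)²) = -4*√(64 + 9) = -4*√73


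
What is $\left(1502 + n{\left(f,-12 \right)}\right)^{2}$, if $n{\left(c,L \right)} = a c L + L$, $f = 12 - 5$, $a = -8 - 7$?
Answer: $7562500$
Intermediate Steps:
$a = -15$
$f = 7$
$n{\left(c,L \right)} = L - 15 L c$ ($n{\left(c,L \right)} = - 15 c L + L = - 15 L c + L = L - 15 L c$)
$\left(1502 + n{\left(f,-12 \right)}\right)^{2} = \left(1502 - 12 \left(1 - 105\right)\right)^{2} = \left(1502 - -1248\right)^{2} = \left(1502 + 1248\right)^{2} = 2750^{2} = 7562500$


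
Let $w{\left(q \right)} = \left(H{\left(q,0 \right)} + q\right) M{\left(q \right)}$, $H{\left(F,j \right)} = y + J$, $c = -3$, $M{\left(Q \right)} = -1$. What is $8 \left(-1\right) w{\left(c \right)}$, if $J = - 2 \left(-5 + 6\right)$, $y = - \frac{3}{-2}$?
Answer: $-28$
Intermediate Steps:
$y = \frac{3}{2}$ ($y = \left(-3\right) \left(- \frac{1}{2}\right) = \frac{3}{2} \approx 1.5$)
$J = -2$ ($J = \left(-2\right) 1 = -2$)
$H{\left(F,j \right)} = - \frac{1}{2}$ ($H{\left(F,j \right)} = \frac{3}{2} - 2 = - \frac{1}{2}$)
$w{\left(q \right)} = \frac{1}{2} - q$ ($w{\left(q \right)} = \left(- \frac{1}{2} + q\right) \left(-1\right) = \frac{1}{2} - q$)
$8 \left(-1\right) w{\left(c \right)} = 8 \left(-1\right) \left(\frac{1}{2} - -3\right) = - 8 \left(\frac{1}{2} + 3\right) = \left(-8\right) \frac{7}{2} = -28$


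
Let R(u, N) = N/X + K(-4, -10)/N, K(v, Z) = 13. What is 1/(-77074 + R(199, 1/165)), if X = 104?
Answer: -17160/1285781639 ≈ -1.3346e-5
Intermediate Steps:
R(u, N) = 13/N + N/104 (R(u, N) = N/104 + 13/N = 13/N + N/104)
1/(-77074 + R(199, 1/165)) = 1/(-77074 + (13/(1/165) + (1/104)/165)) = 1/(-77074 + (13/(1/165) + (1/104)*(1/165))) = 1/(-77074 + (13*165 + 1/17160)) = 1/(-77074 + (2145 + 1/17160)) = 1/(-77074 + 36808201/17160) = 1/(-1285781639/17160) = -17160/1285781639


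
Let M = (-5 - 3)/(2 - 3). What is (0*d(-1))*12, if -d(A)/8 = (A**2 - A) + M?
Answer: 0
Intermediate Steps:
M = 8 (M = -8/(-1) = -8*(-1) = 8)
d(A) = -64 - 8*A**2 + 8*A (d(A) = -8*((A**2 - A) + 8) = -8*(8 + A**2 - A) = -64 - 8*A**2 + 8*A)
(0*d(-1))*12 = (0*(-64 - 8*(-1)**2 + 8*(-1)))*12 = (0*(-64 - 8*1 - 8))*12 = (0*(-64 - 8 - 8))*12 = (0*(-80))*12 = 0*12 = 0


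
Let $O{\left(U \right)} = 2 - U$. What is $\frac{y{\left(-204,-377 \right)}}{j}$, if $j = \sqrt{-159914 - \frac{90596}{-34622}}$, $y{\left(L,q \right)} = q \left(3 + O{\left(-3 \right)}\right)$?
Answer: $\frac{1508 i \sqrt{11980189881079}}{692056489} \approx 7.5421 i$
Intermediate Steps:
$y{\left(L,q \right)} = 8 q$ ($y{\left(L,q \right)} = q \left(3 + \left(2 - -3\right)\right) = q \left(3 + \left(2 + 3\right)\right) = q \left(3 + 5\right) = q 8 = 8 q$)
$j = \frac{2 i \sqrt{11980189881079}}{17311}$ ($j = \sqrt{-159914 - - \frac{45298}{17311}} = \sqrt{-159914 + \frac{45298}{17311}} = \sqrt{- \frac{2768225956}{17311}} = \frac{2 i \sqrt{11980189881079}}{17311} \approx 399.89 i$)
$\frac{y{\left(-204,-377 \right)}}{j} = \frac{8 \left(-377\right)}{\frac{2}{17311} i \sqrt{11980189881079}} = - 3016 \left(- \frac{i \sqrt{11980189881079}}{1384112978}\right) = \frac{1508 i \sqrt{11980189881079}}{692056489}$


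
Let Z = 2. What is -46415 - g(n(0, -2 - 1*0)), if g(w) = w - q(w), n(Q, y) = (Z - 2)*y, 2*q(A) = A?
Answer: -46415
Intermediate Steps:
q(A) = A/2
n(Q, y) = 0 (n(Q, y) = (2 - 2)*y = 0*y = 0)
g(w) = w/2 (g(w) = w - w/2 = w/2)
-46415 - g(n(0, -2 - 1*0)) = -46415 - 0/2 = -46415 - 1*0 = -46415 + 0 = -46415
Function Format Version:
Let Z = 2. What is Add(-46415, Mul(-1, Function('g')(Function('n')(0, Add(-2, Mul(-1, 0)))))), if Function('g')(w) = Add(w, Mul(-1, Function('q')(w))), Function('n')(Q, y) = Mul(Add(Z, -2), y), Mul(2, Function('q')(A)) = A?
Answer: -46415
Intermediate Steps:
Function('q')(A) = Mul(Rational(1, 2), A)
Function('n')(Q, y) = 0 (Function('n')(Q, y) = Mul(Add(2, -2), y) = Mul(0, y) = 0)
Function('g')(w) = Mul(Rational(1, 2), w) (Function('g')(w) = Add(w, Mul(-1, Mul(Rational(1, 2), w))) = Add(w, Mul(Rational(-1, 2), w)) = Mul(Rational(1, 2), w))
Add(-46415, Mul(-1, Function('g')(Function('n')(0, Add(-2, Mul(-1, 0)))))) = Add(-46415, Mul(-1, Mul(Rational(1, 2), 0))) = Add(-46415, Mul(-1, 0)) = Add(-46415, 0) = -46415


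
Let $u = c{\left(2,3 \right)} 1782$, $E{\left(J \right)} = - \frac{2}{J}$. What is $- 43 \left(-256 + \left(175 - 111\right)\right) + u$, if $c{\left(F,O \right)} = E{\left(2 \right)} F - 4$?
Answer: $-2436$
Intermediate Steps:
$c{\left(F,O \right)} = -4 - F$ ($c{\left(F,O \right)} = - \frac{2}{2} F - 4 = \left(-2\right) \frac{1}{2} F - 4 = - F - 4 = -4 - F$)
$u = -10692$ ($u = \left(-4 - 2\right) 1782 = \left(-6\right) 1782 = -10692$)
$- 43 \left(-256 + \left(175 - 111\right)\right) + u = - 43 \left(-256 + \left(175 - 111\right)\right) - 10692 = - 43 \left(-256 + 64\right) - 10692 = \left(-43\right) \left(-192\right) - 10692 = 8256 - 10692 = -2436$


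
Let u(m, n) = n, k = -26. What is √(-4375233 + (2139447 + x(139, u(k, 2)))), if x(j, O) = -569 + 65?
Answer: I*√2236290 ≈ 1495.4*I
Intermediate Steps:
x(j, O) = -504
√(-4375233 + (2139447 + x(139, u(k, 2)))) = √(-4375233 + (2139447 - 504)) = √(-4375233 + 2138943) = √(-2236290) = I*√2236290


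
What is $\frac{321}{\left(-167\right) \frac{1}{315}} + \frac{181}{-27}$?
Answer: $- \frac{2760332}{4509} \approx -612.18$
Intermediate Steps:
$\frac{321}{\left(-167\right) \frac{1}{315}} + \frac{181}{-27} = \frac{321}{\left(-167\right) \frac{1}{315}} + 181 \left(- \frac{1}{27}\right) = \frac{321}{- \frac{167}{315}} - \frac{181}{27} = 321 \left(- \frac{315}{167}\right) - \frac{181}{27} = - \frac{101115}{167} - \frac{181}{27} = - \frac{2760332}{4509}$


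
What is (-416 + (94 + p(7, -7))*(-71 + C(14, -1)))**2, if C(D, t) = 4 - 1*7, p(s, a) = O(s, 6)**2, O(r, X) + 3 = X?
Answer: 64609444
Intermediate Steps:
O(r, X) = -3 + X
p(s, a) = 9 (p(s, a) = (-3 + 6)**2 = 3**2 = 9)
C(D, t) = -3 (C(D, t) = 4 - 7 = -3)
(-416 + (94 + p(7, -7))*(-71 + C(14, -1)))**2 = (-416 + (94 + 9)*(-71 - 3))**2 = (-416 + 103*(-74))**2 = (-416 - 7622)**2 = (-8038)**2 = 64609444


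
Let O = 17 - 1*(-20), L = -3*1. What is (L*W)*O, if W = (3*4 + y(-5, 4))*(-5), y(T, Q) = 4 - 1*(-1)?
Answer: 9435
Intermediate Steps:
y(T, Q) = 5 (y(T, Q) = 4 + 1 = 5)
L = -3
W = -85 (W = (3*4 + 5)*(-5) = (12 + 5)*(-5) = 17*(-5) = -85)
O = 37 (O = 17 + 20 = 37)
(L*W)*O = -3*(-85)*37 = 255*37 = 9435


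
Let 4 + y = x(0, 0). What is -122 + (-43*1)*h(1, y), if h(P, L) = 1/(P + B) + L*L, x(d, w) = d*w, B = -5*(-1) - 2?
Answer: -3283/4 ≈ -820.75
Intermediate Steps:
B = 3 (B = 5 - 2 = 3)
y = -4 (y = -4 + 0*0 = -4 + 0 = -4)
h(P, L) = L**2 + 1/(3 + P) (h(P, L) = 1/(P + 3) + L*L = 1/(3 + P) + L**2 = L**2 + 1/(3 + P))
-122 + (-43*1)*h(1, y) = -122 + (-43*1)*((1 + 3*(-4)**2 + 1*(-4)**2)/(3 + 1)) = -122 - 43*(1 + 3*16 + 1*16)/4 = -122 - 43*(1 + 48 + 16)/4 = -122 - 43*65/4 = -122 - 2795/4 = -3283/4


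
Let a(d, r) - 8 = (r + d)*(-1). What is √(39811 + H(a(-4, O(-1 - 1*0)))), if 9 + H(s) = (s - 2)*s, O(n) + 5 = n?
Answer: √40090 ≈ 200.22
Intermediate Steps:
O(n) = -5 + n
a(d, r) = 8 - d - r (a(d, r) = 8 + (r + d)*(-1) = 8 + (d + r)*(-1) = 8 + (-d - r) = 8 - d - r)
H(s) = -9 + s*(-2 + s) (H(s) = -9 + (s - 2)*s = -9 + (-2 + s)*s = -9 + s*(-2 + s))
√(39811 + H(a(-4, O(-1 - 1*0)))) = √(39811 + (-9 + (8 - 1*(-4) - (-5 + (-1 - 1*0)))² - 2*(8 - 1*(-4) - (-5 + (-1 - 1*0))))) = √(39811 + (-9 + (8 + 4 - (-5 + (-1 + 0)))² - 2*(8 + 4 - (-5 + (-1 + 0))))) = √(39811 + (-9 + (8 + 4 - (-5 - 1))² - 2*(8 + 4 - (-5 - 1)))) = √(39811 + (-9 + (8 + 4 - 1*(-6))² - 2*(8 + 4 - 1*(-6)))) = √(39811 + (-9 + (8 + 4 + 6)² - 2*(8 + 4 + 6))) = √(39811 + (-9 + 18² - 2*18)) = √(39811 + (-9 + 324 - 36)) = √(39811 + 279) = √40090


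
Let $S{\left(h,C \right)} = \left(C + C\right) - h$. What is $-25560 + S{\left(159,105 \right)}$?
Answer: $-25509$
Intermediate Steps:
$S{\left(h,C \right)} = - h + 2 C$ ($S{\left(h,C \right)} = 2 C - h = - h + 2 C$)
$-25560 + S{\left(159,105 \right)} = -25560 + \left(\left(-1\right) 159 + 2 \cdot 105\right) = -25560 + \left(-159 + 210\right) = -25560 + 51 = -25509$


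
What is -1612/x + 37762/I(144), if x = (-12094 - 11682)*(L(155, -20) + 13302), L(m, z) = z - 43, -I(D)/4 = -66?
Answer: 123816277991/865618776 ≈ 143.04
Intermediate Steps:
I(D) = 264 (I(D) = -4*(-66) = 264)
L(m, z) = -43 + z
x = -314770464 (x = (-12094 - 11682)*((-43 - 20) + 13302) = -23776*(-63 + 13302) = -23776*13239 = -314770464)
-1612/x + 37762/I(144) = -1612/(-314770464) + 37762/264 = -1612*(-1/314770464) + 37762*(1/264) = 403/78692616 + 18881/132 = 123816277991/865618776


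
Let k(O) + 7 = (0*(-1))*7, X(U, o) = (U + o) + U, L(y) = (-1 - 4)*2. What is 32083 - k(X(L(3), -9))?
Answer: 32090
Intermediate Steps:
L(y) = -10 (L(y) = -5*2 = -10)
X(U, o) = o + 2*U
k(O) = -7 (k(O) = -7 + (0*(-1))*7 = -7 + 0*7 = -7 + 0 = -7)
32083 - k(X(L(3), -9)) = 32083 - 1*(-7) = 32083 + 7 = 32090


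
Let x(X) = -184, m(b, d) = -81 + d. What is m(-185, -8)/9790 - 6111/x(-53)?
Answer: 336013/10120 ≈ 33.203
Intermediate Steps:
m(-185, -8)/9790 - 6111/x(-53) = (-81 - 8)/9790 - 6111/(-184) = -89*1/9790 - 6111*(-1/184) = -1/110 + 6111/184 = 336013/10120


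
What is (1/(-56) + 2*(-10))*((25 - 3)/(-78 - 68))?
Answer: 12331/4088 ≈ 3.0164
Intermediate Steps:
(1/(-56) + 2*(-10))*((25 - 3)/(-78 - 68)) = (-1/56 - 20)*(22/(-146)) = -12331*(-1)/(28*146) = -1121/56*(-11/73) = 12331/4088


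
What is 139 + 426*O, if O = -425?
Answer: -180911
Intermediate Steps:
139 + 426*O = 139 + 426*(-425) = 139 - 181050 = -180911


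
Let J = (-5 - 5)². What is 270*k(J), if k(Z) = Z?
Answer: 27000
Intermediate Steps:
J = 100 (J = (-10)² = 100)
270*k(J) = 270*100 = 27000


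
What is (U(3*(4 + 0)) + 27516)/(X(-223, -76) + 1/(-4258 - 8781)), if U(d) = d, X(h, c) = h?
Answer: -179468796/1453849 ≈ -123.44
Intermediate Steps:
(U(3*(4 + 0)) + 27516)/(X(-223, -76) + 1/(-4258 - 8781)) = (3*(4 + 0) + 27516)/(-223 + 1/(-4258 - 8781)) = (3*4 + 27516)/(-223 + 1/(-13039)) = (12 + 27516)/(-223 - 1/13039) = 27528/(-2907698/13039) = 27528*(-13039/2907698) = -179468796/1453849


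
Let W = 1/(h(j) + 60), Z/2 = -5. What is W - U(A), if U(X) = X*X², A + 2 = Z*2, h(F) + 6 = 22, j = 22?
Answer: 809249/76 ≈ 10648.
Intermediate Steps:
h(F) = 16 (h(F) = -6 + 22 = 16)
Z = -10 (Z = 2*(-5) = -10)
A = -22 (A = -2 - 10*2 = -2 - 20 = -22)
U(X) = X³
W = 1/76 (W = 1/(16 + 60) = 1/76 ≈ 0.013158)
W - U(A) = 1/76 - 1*(-22)³ = 1/76 - 1*(-10648) = 1/76 + 10648 = 809249/76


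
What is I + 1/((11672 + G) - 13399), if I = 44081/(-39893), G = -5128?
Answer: -302215148/273466515 ≈ -1.1051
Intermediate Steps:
I = -44081/39893 (I = 44081*(-1/39893) = -44081/39893 ≈ -1.1050)
I + 1/((11672 + G) - 13399) = -44081/39893 + 1/((11672 - 5128) - 13399) = -44081/39893 + 1/(6544 - 13399) = -44081/39893 + 1/(-6855) = -44081/39893 - 1/6855 = -302215148/273466515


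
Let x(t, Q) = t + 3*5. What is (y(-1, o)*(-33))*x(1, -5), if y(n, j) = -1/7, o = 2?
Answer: 528/7 ≈ 75.429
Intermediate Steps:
y(n, j) = -⅐ (y(n, j) = -1*⅐ = -⅐)
x(t, Q) = 15 + t (x(t, Q) = t + 15 = 15 + t)
(y(-1, o)*(-33))*x(1, -5) = (-⅐*(-33))*(15 + 1) = (33/7)*16 = 528/7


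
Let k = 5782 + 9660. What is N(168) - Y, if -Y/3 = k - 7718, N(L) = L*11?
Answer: 25020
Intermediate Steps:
N(L) = 11*L
k = 15442
Y = -23172 (Y = -3*(15442 - 7718) = -3*7724 = -23172)
N(168) - Y = 11*168 - 1*(-23172) = 1848 + 23172 = 25020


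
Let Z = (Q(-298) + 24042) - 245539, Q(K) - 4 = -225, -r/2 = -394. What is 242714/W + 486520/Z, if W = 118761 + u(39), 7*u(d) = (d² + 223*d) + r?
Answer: -16556706298/93380194047 ≈ -0.17730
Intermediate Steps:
r = 788 (r = -2*(-394) = 788)
u(d) = 788/7 + d²/7 + 223*d/7 (u(d) = ((d² + 223*d) + 788)/7 = (788 + d² + 223*d)/7 = 788/7 + d²/7 + 223*d/7)
Q(K) = -221 (Q(K) = 4 - 225 = -221)
Z = -221718 (Z = (-221 + 24042) - 245539 = 23821 - 245539 = -221718)
W = 842333/7 (W = 118761 + (788/7 + (⅐)*39² + (223/7)*39) = 118761 + (788/7 + (⅐)*1521 + 8697/7) = 118761 + (788/7 + 1521/7 + 8697/7) = 118761 + 11006/7 = 842333/7 ≈ 1.2033e+5)
242714/W + 486520/Z = 242714/(842333/7) + 486520/(-221718) = 242714*(7/842333) + 486520*(-1/221718) = 1698998/842333 - 243260/110859 = -16556706298/93380194047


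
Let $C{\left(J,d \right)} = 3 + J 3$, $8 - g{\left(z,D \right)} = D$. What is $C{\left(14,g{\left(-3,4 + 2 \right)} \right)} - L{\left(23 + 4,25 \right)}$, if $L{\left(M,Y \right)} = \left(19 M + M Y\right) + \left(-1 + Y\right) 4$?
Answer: $-1239$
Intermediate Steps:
$g{\left(z,D \right)} = 8 - D$
$L{\left(M,Y \right)} = -4 + 4 Y + 19 M + M Y$ ($L{\left(M,Y \right)} = \left(19 M + M Y\right) + \left(-4 + 4 Y\right) = -4 + 4 Y + 19 M + M Y$)
$C{\left(J,d \right)} = 3 + 3 J$
$C{\left(14,g{\left(-3,4 + 2 \right)} \right)} - L{\left(23 + 4,25 \right)} = \left(3 + 3 \cdot 14\right) - \left(-4 + 4 \cdot 25 + 19 \left(23 + 4\right) + \left(23 + 4\right) 25\right) = \left(3 + 42\right) - \left(-4 + 100 + 19 \cdot 27 + 27 \cdot 25\right) = 45 - \left(-4 + 100 + 513 + 675\right) = 45 - 1284 = -1239$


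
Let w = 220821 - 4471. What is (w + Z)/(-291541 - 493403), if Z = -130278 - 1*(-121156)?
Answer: -17269/65412 ≈ -0.26400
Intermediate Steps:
w = 216350
Z = -9122 (Z = -130278 + 121156 = -9122)
(w + Z)/(-291541 - 493403) = (216350 - 9122)/(-291541 - 493403) = 207228/(-784944) = 207228*(-1/784944) = -17269/65412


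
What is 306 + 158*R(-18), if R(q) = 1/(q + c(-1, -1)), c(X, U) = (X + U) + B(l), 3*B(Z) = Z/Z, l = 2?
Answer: 17580/59 ≈ 297.97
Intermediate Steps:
B(Z) = ⅓ (B(Z) = (Z/Z)/3 = (⅓)*1 = ⅓)
c(X, U) = ⅓ + U + X (c(X, U) = (X + U) + ⅓ = (U + X) + ⅓ = ⅓ + U + X)
R(q) = 1/(-5/3 + q) (R(q) = 1/(q + (⅓ - 1 - 1)) = 1/(q - 5/3) = 1/(-5/3 + q))
306 + 158*R(-18) = 306 + 158*(3/(-5 + 3*(-18))) = 306 + 158*(3/(-5 - 54)) = 306 + 158*(3/(-59)) = 306 + 158*(3*(-1/59)) = 306 + 158*(-3/59) = 306 - 474/59 = 17580/59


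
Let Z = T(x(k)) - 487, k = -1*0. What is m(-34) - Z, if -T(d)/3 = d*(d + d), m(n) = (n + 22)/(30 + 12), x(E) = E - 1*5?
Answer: 4457/7 ≈ 636.71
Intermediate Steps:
k = 0
x(E) = -5 + E (x(E) = E - 5 = -5 + E)
m(n) = 11/21 + n/42 (m(n) = (22 + n)/42 = (22 + n)*(1/42) = 11/21 + n/42)
T(d) = -6*d² (T(d) = -3*d*(d + d) = -3*d*2*d = -6*d²)
Z = -637 (Z = -6*(-5 + 0)² - 487 = -6*(-5)² - 487 = -6*25 - 487 = -150 - 487 = -637)
m(-34) - Z = (11/21 + (1/42)*(-34)) - 1*(-637) = (11/21 - 17/21) + 637 = -2/7 + 637 = 4457/7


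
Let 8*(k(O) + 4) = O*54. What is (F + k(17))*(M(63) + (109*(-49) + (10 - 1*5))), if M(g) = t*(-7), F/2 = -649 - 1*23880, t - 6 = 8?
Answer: 531958713/2 ≈ 2.6598e+8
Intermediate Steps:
t = 14 (t = 6 + 8 = 14)
k(O) = -4 + 27*O/4 (k(O) = -4 + (O*54)/8 = -4 + (54*O)/8 = -4 + 27*O/4)
F = -49058 (F = 2*(-649 - 1*23880) = 2*(-649 - 23880) = 2*(-24529) = -49058)
M(g) = -98 (M(g) = 14*(-7) = -98)
(F + k(17))*(M(63) + (109*(-49) + (10 - 1*5))) = (-49058 + (-4 + (27/4)*17))*(-98 + (109*(-49) + (10 - 1*5))) = (-49058 + (-4 + 459/4))*(-98 + (-5341 + (10 - 5))) = (-49058 + 443/4)*(-98 + (-5341 + 5)) = -195789*(-98 - 5336)/4 = -195789/4*(-5434) = 531958713/2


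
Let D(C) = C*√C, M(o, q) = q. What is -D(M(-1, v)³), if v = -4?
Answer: 512*I ≈ 512.0*I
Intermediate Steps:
D(C) = C^(3/2)
-D(M(-1, v)³) = -((-4)³)^(3/2) = -(-64)^(3/2) = -(-512)*I = 512*I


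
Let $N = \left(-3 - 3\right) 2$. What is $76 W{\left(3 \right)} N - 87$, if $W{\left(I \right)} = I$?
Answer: $-2823$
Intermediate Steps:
$N = -12$ ($N = \left(-6\right) 2 = -12$)
$76 W{\left(3 \right)} N - 87 = 76 \cdot 3 \left(-12\right) - 87 = 76 \left(-36\right) - 87 = -2736 - 87 = -2823$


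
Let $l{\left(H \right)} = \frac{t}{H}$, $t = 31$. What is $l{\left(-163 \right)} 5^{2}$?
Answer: $- \frac{775}{163} \approx -4.7546$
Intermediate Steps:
$l{\left(H \right)} = \frac{31}{H}$
$l{\left(-163 \right)} 5^{2} = \frac{31}{-163} \cdot 5^{2} = 31 \left(- \frac{1}{163}\right) 25 = \left(- \frac{31}{163}\right) 25 = - \frac{775}{163}$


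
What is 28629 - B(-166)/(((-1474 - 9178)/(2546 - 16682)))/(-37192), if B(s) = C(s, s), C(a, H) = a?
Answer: 708870326385/24760574 ≈ 28629.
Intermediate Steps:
B(s) = s
28629 - B(-166)/(((-1474 - 9178)/(2546 - 16682)))/(-37192) = 28629 - (-166*(2546 - 16682)/(-1474 - 9178))/(-37192) = 28629 - (-166/((-10652/(-14136))))*(-1)/37192 = 28629 - (-166/((-10652*(-1/14136))))*(-1)/37192 = 28629 - (-166/2663/3534)*(-1)/37192 = 28629 - (-166*3534/2663)*(-1)/37192 = 28629 - (-586644)*(-1)/(2663*37192) = 28629 - 1*146661/24760574 = 28629 - 146661/24760574 = 708870326385/24760574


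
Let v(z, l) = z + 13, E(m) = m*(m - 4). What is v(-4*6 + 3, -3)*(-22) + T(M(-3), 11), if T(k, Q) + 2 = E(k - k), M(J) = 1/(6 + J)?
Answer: 174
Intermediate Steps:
E(m) = m*(-4 + m)
v(z, l) = 13 + z
T(k, Q) = -2 (T(k, Q) = -2 + (k - k)*(-4 + (k - k)) = -2 + 0*(-4 + 0) = -2 + 0*(-4) = -2 + 0 = -2)
v(-4*6 + 3, -3)*(-22) + T(M(-3), 11) = (13 + (-4*6 + 3))*(-22) - 2 = (13 + (-24 + 3))*(-22) - 2 = (13 - 21)*(-22) - 2 = -8*(-22) - 2 = 176 - 2 = 174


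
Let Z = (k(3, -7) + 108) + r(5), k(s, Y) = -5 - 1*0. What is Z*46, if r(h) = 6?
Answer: 5014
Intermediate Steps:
k(s, Y) = -5 (k(s, Y) = -5 + 0 = -5)
Z = 109 (Z = (-5 + 108) + 6 = 103 + 6 = 109)
Z*46 = 109*46 = 5014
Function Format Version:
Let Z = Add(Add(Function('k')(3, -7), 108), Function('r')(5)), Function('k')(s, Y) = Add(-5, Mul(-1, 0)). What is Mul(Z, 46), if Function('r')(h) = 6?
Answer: 5014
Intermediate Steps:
Function('k')(s, Y) = -5 (Function('k')(s, Y) = Add(-5, 0) = -5)
Z = 109 (Z = Add(Add(-5, 108), 6) = Add(103, 6) = 109)
Mul(Z, 46) = Mul(109, 46) = 5014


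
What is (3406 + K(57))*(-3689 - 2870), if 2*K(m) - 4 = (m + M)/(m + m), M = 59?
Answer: -1274315315/57 ≈ -2.2356e+7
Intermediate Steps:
K(m) = 2 + (59 + m)/(4*m) (K(m) = 2 + ((m + 59)/(m + m))/2 = 2 + ((59 + m)/((2*m)))/2 = 2 + ((59 + m)*(1/(2*m)))/2 = 2 + ((59 + m)/(2*m))/2 = 2 + (59 + m)/(4*m))
(3406 + K(57))*(-3689 - 2870) = (3406 + (¼)*(59 + 9*57)/57)*(-3689 - 2870) = (3406 + (¼)*(1/57)*(59 + 513))*(-6559) = (3406 + (¼)*(1/57)*572)*(-6559) = (3406 + 143/57)*(-6559) = (194285/57)*(-6559) = -1274315315/57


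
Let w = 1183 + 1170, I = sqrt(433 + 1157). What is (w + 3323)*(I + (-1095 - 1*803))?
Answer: -10773048 + 5676*sqrt(1590) ≈ -1.0547e+7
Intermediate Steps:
I = sqrt(1590) ≈ 39.875
w = 2353
(w + 3323)*(I + (-1095 - 1*803)) = (2353 + 3323)*(sqrt(1590) + (-1095 - 1*803)) = 5676*(sqrt(1590) + (-1095 - 803)) = 5676*(sqrt(1590) - 1898) = 5676*(-1898 + sqrt(1590)) = -10773048 + 5676*sqrt(1590)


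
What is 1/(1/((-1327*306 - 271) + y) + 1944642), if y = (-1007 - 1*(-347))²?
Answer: 29267/56913837415 ≈ 5.1423e-7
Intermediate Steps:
y = 435600 (y = (-1007 + 347)² = (-660)² = 435600)
1/(1/((-1327*306 - 271) + y) + 1944642) = 1/(1/((-1327*306 - 271) + 435600) + 1944642) = 1/(1/((-406062 - 271) + 435600) + 1944642) = 1/(1/(-406333 + 435600) + 1944642) = 1/(1/29267 + 1944642) = 1/(56913837415/29267) = 29267/56913837415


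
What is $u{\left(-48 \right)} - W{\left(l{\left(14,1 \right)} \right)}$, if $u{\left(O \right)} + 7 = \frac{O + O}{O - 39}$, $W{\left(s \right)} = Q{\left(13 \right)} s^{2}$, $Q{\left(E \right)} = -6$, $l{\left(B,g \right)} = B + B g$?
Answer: $\frac{136245}{29} \approx 4698.1$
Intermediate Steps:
$W{\left(s \right)} = - 6 s^{2}$
$u{\left(O \right)} = -7 + \frac{2 O}{-39 + O}$ ($u{\left(O \right)} = -7 + \frac{O + O}{O - 39} = -7 + \frac{2 O}{-39 + O}$)
$u{\left(-48 \right)} - W{\left(l{\left(14,1 \right)} \right)} = \frac{273 - -240}{-39 - 48} - - 6 \left(14 \left(1 + 1\right)\right)^{2} = \frac{273 + 240}{-87} - - 6 \left(14 \cdot 2\right)^{2} = \left(- \frac{1}{87}\right) 513 - - 6 \cdot 28^{2} = - \frac{171}{29} - \left(-6\right) 784 = - \frac{171}{29} - -4704 = - \frac{171}{29} + 4704 = \frac{136245}{29}$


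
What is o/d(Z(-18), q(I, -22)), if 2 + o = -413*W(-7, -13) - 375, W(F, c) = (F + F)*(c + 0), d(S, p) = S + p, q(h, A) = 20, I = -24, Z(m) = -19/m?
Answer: -1359774/379 ≈ -3587.8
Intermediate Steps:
W(F, c) = 2*F*c (W(F, c) = (2*F)*c = 2*F*c)
o = -75543 (o = -2 + (-826*(-7)*(-13) - 375) = -2 + (-413*182 - 375) = -2 + (-75166 - 375) = -2 - 75541 = -75543)
o/d(Z(-18), q(I, -22)) = -75543/(-19/(-18) + 20) = -75543/(-19*(-1/18) + 20) = -75543/(19/18 + 20) = -75543/379/18 = -75543*18/379 = -1359774/379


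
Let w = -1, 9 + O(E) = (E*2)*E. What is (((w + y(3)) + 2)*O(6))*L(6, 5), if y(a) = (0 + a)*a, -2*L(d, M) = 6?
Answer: -1890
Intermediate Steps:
L(d, M) = -3 (L(d, M) = -½*6 = -3)
O(E) = -9 + 2*E² (O(E) = -9 + (E*2)*E = -9 + (2*E)*E = -9 + 2*E²)
y(a) = a² (y(a) = a*a = a²)
(((w + y(3)) + 2)*O(6))*L(6, 5) = (((-1 + 3²) + 2)*(-9 + 2*6²))*(-3) = (((-1 + 9) + 2)*(-9 + 2*36))*(-3) = ((8 + 2)*(-9 + 72))*(-3) = (10*63)*(-3) = 630*(-3) = -1890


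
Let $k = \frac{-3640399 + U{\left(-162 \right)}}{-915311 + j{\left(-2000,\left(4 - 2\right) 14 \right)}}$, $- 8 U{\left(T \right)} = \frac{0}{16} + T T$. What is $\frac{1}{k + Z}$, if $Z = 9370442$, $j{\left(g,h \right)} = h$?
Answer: $\frac{1830566}{17153219817531} \approx 1.0672 \cdot 10^{-7}$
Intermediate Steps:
$U{\left(T \right)} = - \frac{T^{2}}{8}$ ($U{\left(T \right)} = - \frac{\frac{0}{16} + T T}{8} = - \frac{0 \cdot \frac{1}{16} + T^{2}}{8} = - \frac{0 + T^{2}}{8} = - \frac{T^{2}}{8}$)
$k = \frac{7287359}{1830566}$ ($k = \frac{-3640399 - \frac{\left(-162\right)^{2}}{8}}{-915311 + \left(4 - 2\right) 14} = \frac{-3640399 - \frac{6561}{2}}{-915311 + 2 \cdot 14} = \frac{-3640399 - \frac{6561}{2}}{-915311 + 28} = - \frac{7287359}{2 \left(-915283\right)} = \left(- \frac{7287359}{2}\right) \left(- \frac{1}{915283}\right) = \frac{7287359}{1830566} \approx 3.9809$)
$\frac{1}{k + Z} = \frac{1}{\frac{7287359}{1830566} + 9370442} = \frac{1}{\frac{17153219817531}{1830566}} = \frac{1830566}{17153219817531}$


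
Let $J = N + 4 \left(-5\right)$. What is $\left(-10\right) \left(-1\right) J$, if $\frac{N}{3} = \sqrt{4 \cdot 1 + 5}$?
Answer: $-110$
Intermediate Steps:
$N = 9$ ($N = 3 \sqrt{4 \cdot 1 + 5} = 3 \sqrt{4 + 5} = 3 \sqrt{9} = 3 \cdot 3 = 9$)
$J = -11$ ($J = 9 + 4 \left(-5\right) = 9 - 20 = -11$)
$\left(-10\right) \left(-1\right) J = \left(-10\right) \left(-1\right) \left(-11\right) = 10 \left(-11\right) = -110$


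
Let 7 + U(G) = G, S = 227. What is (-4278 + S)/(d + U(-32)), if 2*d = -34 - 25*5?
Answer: 8102/237 ≈ 34.186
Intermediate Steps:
U(G) = -7 + G
d = -159/2 (d = (-34 - 25*5)/2 = (-34 - 125)/2 = (½)*(-159) = -159/2 ≈ -79.500)
(-4278 + S)/(d + U(-32)) = (-4278 + 227)/(-159/2 + (-7 - 32)) = -4051/(-159/2 - 39) = -4051/(-237/2) = -4051*(-2/237) = 8102/237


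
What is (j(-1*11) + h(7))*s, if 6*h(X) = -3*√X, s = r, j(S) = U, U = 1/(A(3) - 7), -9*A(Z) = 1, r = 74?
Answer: -333/32 - 37*√7 ≈ -108.30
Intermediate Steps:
A(Z) = -⅑ (A(Z) = -⅑*1 = -⅑)
U = -9/64 (U = 1/(-⅑ - 7) = 1/(-64/9) = -9/64 ≈ -0.14063)
j(S) = -9/64
s = 74
h(X) = -√X/2 (h(X) = (-3*√X)/6 = -√X/2)
(j(-1*11) + h(7))*s = (-9/64 - √7/2)*74 = -333/32 - 37*√7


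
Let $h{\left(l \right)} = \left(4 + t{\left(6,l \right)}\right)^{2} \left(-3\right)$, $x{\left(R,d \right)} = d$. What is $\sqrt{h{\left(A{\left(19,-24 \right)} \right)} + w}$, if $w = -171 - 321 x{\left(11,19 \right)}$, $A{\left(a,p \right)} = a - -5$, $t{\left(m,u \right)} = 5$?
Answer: $i \sqrt{6513} \approx 80.703 i$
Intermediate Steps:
$A{\left(a,p \right)} = 5 + a$ ($A{\left(a,p \right)} = a + 5 = 5 + a$)
$h{\left(l \right)} = -243$ ($h{\left(l \right)} = \left(4 + 5\right)^{2} \left(-3\right) = 9^{2} \left(-3\right) = 81 \left(-3\right) = -243$)
$w = -6270$ ($w = -171 - 6099 = -6270$)
$\sqrt{h{\left(A{\left(19,-24 \right)} \right)} + w} = \sqrt{-243 - 6270} = \sqrt{-6513} = i \sqrt{6513}$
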